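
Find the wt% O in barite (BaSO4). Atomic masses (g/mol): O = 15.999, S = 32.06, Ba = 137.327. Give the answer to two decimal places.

27.42 mass %

Molar mass of BaSO4: 1*137.327 + 1*32.06 + 4*15.999 = 233.383 g/mol.
Mass of O per formula unit: 4 × 15.999 = 63.996 g.
Weight fraction O = 63.996 / 233.383 = 0.2742.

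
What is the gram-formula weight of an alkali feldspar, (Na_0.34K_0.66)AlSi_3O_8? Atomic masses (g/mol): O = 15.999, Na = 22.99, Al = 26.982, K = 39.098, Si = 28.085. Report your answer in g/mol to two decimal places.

272.85 g/mol

The formula mass is the sum 0.34×22.99 + 0.66×39.098 + 1×26.982 + 3×28.085 + 8×15.999.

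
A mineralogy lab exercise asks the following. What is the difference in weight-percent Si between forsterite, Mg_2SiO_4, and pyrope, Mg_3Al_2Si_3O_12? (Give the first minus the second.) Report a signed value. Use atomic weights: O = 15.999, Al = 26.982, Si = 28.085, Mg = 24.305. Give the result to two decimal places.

-0.94 percentage points

Si in Mg_2SiO_4: molar mass 140.691 g/mol; 1×28.085 = 28.085 g → 19.96 wt%.
Si in Mg_3Al_2Si_3O_12: molar mass 403.122 g/mol; 3×28.085 = 84.255 g → 20.90 wt%.
Difference = 19.96 − 20.90 = -0.94 percentage points.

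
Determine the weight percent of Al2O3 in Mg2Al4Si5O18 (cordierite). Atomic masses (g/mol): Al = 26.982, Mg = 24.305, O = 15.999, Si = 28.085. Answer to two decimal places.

Molar mass of Mg2Al4Si5O18 = 2*24.305 + 4*26.982 + 5*28.085 + 18*15.999 = 584.945 g/mol.
Each formula unit contains 4 Al, equivalent to 4/2 = 2.0000 mol Al2O3.
M(Al2O3) = 2×26.982 + 3×15.999 = 101.961 g/mol.
Mass of Al2O3 per formula unit = 2.0000 × 101.961 = 203.922 g.
Al2O3 wt% = 203.922 / 584.945 × 100 = 34.86%.

34.86 wt%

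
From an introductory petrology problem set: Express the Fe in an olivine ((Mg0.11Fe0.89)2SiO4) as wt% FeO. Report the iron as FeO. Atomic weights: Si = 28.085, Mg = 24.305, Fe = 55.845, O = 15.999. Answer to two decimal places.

Formula mass = 196.832 g/mol.
1.78 Fe → 1.7800 mol FeO per formula unit; M(FeO) = 71.844, so FeO mass = 127.882 g.
127.882/196.832 × 100 = 64.97 wt%.

64.97 wt%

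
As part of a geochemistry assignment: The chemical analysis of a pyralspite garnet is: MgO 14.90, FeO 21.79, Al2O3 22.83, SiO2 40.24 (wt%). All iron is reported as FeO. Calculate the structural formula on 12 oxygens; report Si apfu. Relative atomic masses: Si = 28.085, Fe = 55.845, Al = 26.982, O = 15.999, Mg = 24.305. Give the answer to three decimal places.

2.994 Si apfu

14.90 wt% MgO ÷ 40.304 g/mol = 0.36969 mol, giving 0.36969 Mg and 0.36969 O.
21.79 wt% FeO ÷ 71.844 g/mol = 0.30330 mol, giving 0.30330 Fe and 0.30330 O.
22.83 wt% Al2O3 ÷ 101.961 g/mol = 0.22391 mol, giving 0.44782 Al and 0.67173 O.
40.24 wt% SiO2 ÷ 60.083 g/mol = 0.66974 mol, giving 0.66974 Si and 1.33948 O.
Oxygen sums to 2.68420; scaling by 12/2.68420 = 4.47061 puts the formula on 12 O.
Si: 0.66974 × 4.47061 = 2.994 atoms per formula unit.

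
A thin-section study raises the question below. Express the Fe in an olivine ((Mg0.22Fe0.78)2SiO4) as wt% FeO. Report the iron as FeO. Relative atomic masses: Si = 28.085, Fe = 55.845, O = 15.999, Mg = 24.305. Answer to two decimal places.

Formula mass = 189.893 g/mol.
1.56 Fe → 1.5600 mol FeO per formula unit; M(FeO) = 71.844, so FeO mass = 112.077 g.
112.077/189.893 × 100 = 59.02 wt%.

59.02 wt%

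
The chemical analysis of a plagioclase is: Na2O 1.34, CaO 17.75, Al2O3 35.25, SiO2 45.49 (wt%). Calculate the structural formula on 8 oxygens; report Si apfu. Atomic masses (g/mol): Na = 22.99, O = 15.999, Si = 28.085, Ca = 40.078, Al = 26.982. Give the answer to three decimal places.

2.096 Si apfu

Na2O: 1.34/61.979 = 0.02162 mol → 0.04324 mol Na, 0.02162 mol O.
CaO: 17.75/56.077 = 0.31653 mol → 0.31653 mol Ca, 0.31653 mol O.
Al2O3: 35.25/101.961 = 0.34572 mol → 0.69144 mol Al, 1.03716 mol O.
SiO2: 45.49/60.083 = 0.75712 mol → 0.75712 mol Si, 1.51424 mol O.
Total oxygen = 2.88955 mol. Normalization factor = 8/2.88955 = 2.76860.
Si per 8 O = 0.75712 × 2.76860 = 2.096.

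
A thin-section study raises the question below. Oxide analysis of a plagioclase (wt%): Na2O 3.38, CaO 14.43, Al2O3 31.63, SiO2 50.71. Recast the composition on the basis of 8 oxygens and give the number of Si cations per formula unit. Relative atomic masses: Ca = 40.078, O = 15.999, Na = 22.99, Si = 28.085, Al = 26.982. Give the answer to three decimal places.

2.304 Si apfu

3.38 wt% Na2O ÷ 61.979 g/mol = 0.05453 mol, giving 0.10906 Na and 0.05453 O.
14.43 wt% CaO ÷ 56.077 g/mol = 0.25732 mol, giving 0.25732 Ca and 0.25732 O.
31.63 wt% Al2O3 ÷ 101.961 g/mol = 0.31022 mol, giving 0.62044 Al and 0.93066 O.
50.71 wt% SiO2 ÷ 60.083 g/mol = 0.84400 mol, giving 0.84400 Si and 1.68800 O.
Oxygen sums to 2.93051; scaling by 8/2.93051 = 2.72990 puts the formula on 8 O.
Si: 0.84400 × 2.72990 = 2.304 atoms per formula unit.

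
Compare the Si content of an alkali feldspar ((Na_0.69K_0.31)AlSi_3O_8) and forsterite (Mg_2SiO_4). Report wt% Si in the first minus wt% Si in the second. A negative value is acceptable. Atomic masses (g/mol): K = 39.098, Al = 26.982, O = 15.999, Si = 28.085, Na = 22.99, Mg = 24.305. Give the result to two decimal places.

First mineral: 84.255 g Si in 267.212 g formula = 31.53 wt% Si.
Second mineral: 28.085 g Si in 140.691 g formula = 19.96 wt% Si.
31.53% − 19.96% gives a difference of 11.57 percentage points.

11.57 percentage points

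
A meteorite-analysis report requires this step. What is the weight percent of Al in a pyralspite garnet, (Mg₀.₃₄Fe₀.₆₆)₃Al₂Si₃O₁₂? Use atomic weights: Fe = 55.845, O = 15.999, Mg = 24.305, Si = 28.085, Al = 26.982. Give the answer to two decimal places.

11.59 mass %

Formula mass = 1.02*24.305 + 1.98*55.845 + 2*26.982 + 3*28.085 + 12*15.999 = 465.571 g/mol, of which 53.964 g is Al.
So Al makes up 53.964/465.571 = 0.1159 of the mass, i.e. 11.59%.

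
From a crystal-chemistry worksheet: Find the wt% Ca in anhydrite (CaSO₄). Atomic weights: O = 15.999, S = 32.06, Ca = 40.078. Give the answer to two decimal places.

Formula mass = 1·40.078 + 1·32.06 + 4·15.999 = 136.134 g/mol, of which 40.078 g is Ca.
So Ca makes up 40.078/136.134 = 0.2944 of the mass, i.e. 29.44%.

29.44 wt%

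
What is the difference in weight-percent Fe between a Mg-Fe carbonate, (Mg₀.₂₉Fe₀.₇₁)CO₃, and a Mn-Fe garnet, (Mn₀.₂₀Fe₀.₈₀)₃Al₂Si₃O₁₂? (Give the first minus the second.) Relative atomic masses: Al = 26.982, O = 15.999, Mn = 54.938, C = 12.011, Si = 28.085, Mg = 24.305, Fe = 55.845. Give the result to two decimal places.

10.20 percentage points

First mineral: 39.650 g Fe in 106.706 g formula = 37.16 wt% Fe.
Second mineral: 134.028 g Fe in 497.198 g formula = 26.96 wt% Fe.
37.16% − 26.96% gives a difference of 10.20 percentage points.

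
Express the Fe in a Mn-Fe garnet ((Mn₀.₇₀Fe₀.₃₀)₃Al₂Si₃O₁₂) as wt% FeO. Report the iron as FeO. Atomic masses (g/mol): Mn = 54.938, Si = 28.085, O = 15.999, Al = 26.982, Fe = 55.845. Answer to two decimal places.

Molar mass of (Mn₀.₇₀Fe₀.₃₀)₃Al₂Si₃O₁₂ = 2.10·54.938 + 0.90·55.845 + 2·26.982 + 3·28.085 + 12·15.999 = 495.837 g/mol.
Each formula unit contains 0.90 Fe, equivalent to 0.90/1 = 0.9000 mol FeO.
M(FeO) = 1×55.845 + 1×15.999 = 71.844 g/mol.
Mass of FeO per formula unit = 0.9000 × 71.844 = 64.660 g.
FeO wt% = 64.660 / 495.837 × 100 = 13.04%.

13.04 wt%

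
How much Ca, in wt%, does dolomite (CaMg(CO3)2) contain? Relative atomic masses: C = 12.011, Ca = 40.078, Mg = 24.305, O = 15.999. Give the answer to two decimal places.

21.73 wt%

Formula mass = 1×40.078 + 1×24.305 + 2×12.011 + 6×15.999 = 184.399 g/mol, of which 40.078 g is Ca.
So Ca makes up 40.078/184.399 = 0.2173 of the mass, i.e. 21.73%.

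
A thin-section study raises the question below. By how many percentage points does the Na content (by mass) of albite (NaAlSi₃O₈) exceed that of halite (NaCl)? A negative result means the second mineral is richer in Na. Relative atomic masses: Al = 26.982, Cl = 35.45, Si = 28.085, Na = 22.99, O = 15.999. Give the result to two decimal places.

-30.57 percentage points

First mineral: 22.990 g Na in 262.219 g formula = 8.77 wt% Na.
Second mineral: 22.990 g Na in 58.440 g formula = 39.34 wt% Na.
8.77% − 39.34% gives a difference of -30.57 percentage points.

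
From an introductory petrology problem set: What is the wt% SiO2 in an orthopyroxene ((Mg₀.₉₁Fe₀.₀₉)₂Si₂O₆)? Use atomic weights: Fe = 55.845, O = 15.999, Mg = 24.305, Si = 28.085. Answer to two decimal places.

Molar mass of (Mg₀.₉₁Fe₀.₀₉)₂Si₂O₆ = 1.82*24.305 + 0.18*55.845 + 2*28.085 + 6*15.999 = 206.451 g/mol.
Each formula unit contains 2 Si, equivalent to 2/1 = 2.0000 mol SiO2.
M(SiO2) = 1×28.085 + 2×15.999 = 60.083 g/mol.
Mass of SiO2 per formula unit = 2.0000 × 60.083 = 120.166 g.
SiO2 wt% = 120.166 / 206.451 × 100 = 58.21%.

58.21 wt%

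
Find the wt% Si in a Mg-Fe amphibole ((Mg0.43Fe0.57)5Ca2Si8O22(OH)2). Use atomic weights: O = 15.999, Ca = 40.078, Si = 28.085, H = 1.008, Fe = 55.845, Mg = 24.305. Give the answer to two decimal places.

24.90 wt%

Formula mass = 2.15*24.305 + 2.85*55.845 + 2*40.078 + 8*28.085 + 24*15.999 + 2*1.008 = 902.242 g/mol, of which 224.680 g is Si.
So Si makes up 224.680/902.242 = 0.2490 of the mass, i.e. 24.90%.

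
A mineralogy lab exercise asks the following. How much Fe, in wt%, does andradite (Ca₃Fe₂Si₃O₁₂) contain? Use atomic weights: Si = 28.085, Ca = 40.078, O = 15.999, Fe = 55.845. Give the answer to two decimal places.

M(Ca₃Fe₂Si₃O₁₂) = 508.167 g/mol.
Fe contributes 2 × 55.845 = 111.690 g per mole.
111.690/508.167 = 0.2198 → 21.98%.

21.98 wt%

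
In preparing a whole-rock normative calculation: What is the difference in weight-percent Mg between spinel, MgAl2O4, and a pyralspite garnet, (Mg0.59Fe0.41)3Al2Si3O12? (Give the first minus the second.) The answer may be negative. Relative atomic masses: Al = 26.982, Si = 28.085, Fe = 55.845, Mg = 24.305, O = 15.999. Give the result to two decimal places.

7.35 percentage points

M(MgAl2O4) = 142.265 g/mol, so wt% Mg = 24.305/142.265 × 100 = 17.08%.
M((Mg0.59Fe0.41)3Al2Si3O12) = 441.916 g/mol, so wt% Mg = 43.020/441.916 × 100 = 9.73%.
17.08 − 9.73 = 7.35 pp.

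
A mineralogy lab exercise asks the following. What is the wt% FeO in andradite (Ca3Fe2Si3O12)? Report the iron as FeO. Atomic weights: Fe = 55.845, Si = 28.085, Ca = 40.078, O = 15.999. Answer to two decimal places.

Formula mass = 508.167 g/mol.
2 Fe → 2.0000 mol FeO per formula unit; M(FeO) = 71.844, so FeO mass = 143.688 g.
143.688/508.167 × 100 = 28.28 wt%.

28.28 wt%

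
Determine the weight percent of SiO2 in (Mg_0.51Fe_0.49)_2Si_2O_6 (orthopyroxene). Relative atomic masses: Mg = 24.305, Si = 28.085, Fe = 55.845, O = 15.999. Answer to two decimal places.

51.87 wt%

Formula mass = 231.683 g/mol.
2 Si → 2.0000 mol SiO2 per formula unit; M(SiO2) = 60.083, so SiO2 mass = 120.166 g.
120.166/231.683 × 100 = 51.87 wt%.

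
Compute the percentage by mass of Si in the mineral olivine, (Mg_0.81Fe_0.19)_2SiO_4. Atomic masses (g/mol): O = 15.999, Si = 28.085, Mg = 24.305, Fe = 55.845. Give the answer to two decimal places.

Molar mass of (Mg_0.81Fe_0.19)_2SiO_4: 1.62*24.305 + 0.38*55.845 + 1*28.085 + 4*15.999 = 152.676 g/mol.
Mass of Si per formula unit: 1 × 28.085 = 28.085 g.
Weight fraction Si = 28.085 / 152.676 = 0.1840.

18.40 mass %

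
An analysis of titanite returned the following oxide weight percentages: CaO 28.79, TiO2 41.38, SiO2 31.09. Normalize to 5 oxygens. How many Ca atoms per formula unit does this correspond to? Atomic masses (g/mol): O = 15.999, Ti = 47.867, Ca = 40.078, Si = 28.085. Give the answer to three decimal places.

0.993 Ca apfu

28.79 wt% CaO ÷ 56.077 g/mol = 0.51340 mol, giving 0.51340 Ca and 0.51340 O.
41.38 wt% TiO2 ÷ 79.865 g/mol = 0.51812 mol, giving 0.51812 Ti and 1.03624 O.
31.09 wt% SiO2 ÷ 60.083 g/mol = 0.51745 mol, giving 0.51745 Si and 1.03490 O.
Oxygen sums to 2.58454; scaling by 5/2.58454 = 1.93458 puts the formula on 5 O.
Ca: 0.51340 × 1.93458 = 0.993 atoms per formula unit.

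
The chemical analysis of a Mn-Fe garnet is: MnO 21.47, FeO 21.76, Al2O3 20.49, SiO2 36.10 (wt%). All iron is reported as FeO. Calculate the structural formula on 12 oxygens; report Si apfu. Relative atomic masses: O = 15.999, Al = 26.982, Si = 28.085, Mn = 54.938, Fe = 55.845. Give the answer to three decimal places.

MnO (M=70.937): mol = 0.30266; Mn = 0.30266, O = 0.30266.
FeO (M=71.844): mol = 0.30288; Fe = 0.30288, O = 0.30288.
Al2O3 (M=101.961): mol = 0.20096; Al = 0.40192, O = 0.60288.
SiO2 (M=60.083): mol = 0.60084; Si = 0.60084, O = 1.20168.
ΣO = 2.41010; factor = 12/ΣO = 4.97905.
Si apfu = 0.60084 × 4.97905 = 2.992.

2.992 Si apfu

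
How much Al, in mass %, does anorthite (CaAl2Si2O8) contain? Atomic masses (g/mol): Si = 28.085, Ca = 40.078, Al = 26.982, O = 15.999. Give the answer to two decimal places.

19.40 mass %

Formula mass = 1×40.078 + 2×26.982 + 2×28.085 + 8×15.999 = 278.204 g/mol, of which 53.964 g is Al.
So Al makes up 53.964/278.204 = 0.1940 of the mass, i.e. 19.40%.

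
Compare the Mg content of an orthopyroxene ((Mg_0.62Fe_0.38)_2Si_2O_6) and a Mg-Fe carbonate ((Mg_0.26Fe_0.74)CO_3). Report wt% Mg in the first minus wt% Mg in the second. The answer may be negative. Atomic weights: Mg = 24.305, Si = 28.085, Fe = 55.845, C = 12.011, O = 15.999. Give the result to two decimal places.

7.54 percentage points

Mg in (Mg_0.62Fe_0.38)_2Si_2O_6: molar mass 224.744 g/mol; 1.24×24.305 = 30.138 g → 13.41 wt%.
Mg in (Mg_0.26Fe_0.74)CO_3: molar mass 107.653 g/mol; 0.26×24.305 = 6.319 g → 5.87 wt%.
Difference = 13.41 − 5.87 = 7.54 percentage points.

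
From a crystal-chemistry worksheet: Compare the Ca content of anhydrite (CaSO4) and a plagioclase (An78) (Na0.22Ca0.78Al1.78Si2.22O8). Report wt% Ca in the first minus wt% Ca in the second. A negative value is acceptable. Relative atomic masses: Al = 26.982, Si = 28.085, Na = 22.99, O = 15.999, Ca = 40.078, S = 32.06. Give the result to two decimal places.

First mineral: 40.078 g Ca in 136.134 g formula = 29.44 wt% Ca.
Second mineral: 31.261 g Ca in 274.687 g formula = 11.38 wt% Ca.
29.44% − 11.38% gives a difference of 18.06 percentage points.

18.06 percentage points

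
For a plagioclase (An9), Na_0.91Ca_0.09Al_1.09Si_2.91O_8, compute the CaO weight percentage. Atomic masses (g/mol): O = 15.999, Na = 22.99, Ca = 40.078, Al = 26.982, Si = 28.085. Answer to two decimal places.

1.91 wt%

M(Na_0.91Ca_0.09Al_1.09Si_2.91O_8) = 263.658 g/mol; M(CaO) = 56.077 g/mol.
Moles CaO per formula unit = 0.09 Ca ÷ 1 = 0.0900.
CaO fraction = (0.0900 × 56.077) / 263.658 = 5.047/263.658 = 0.0191.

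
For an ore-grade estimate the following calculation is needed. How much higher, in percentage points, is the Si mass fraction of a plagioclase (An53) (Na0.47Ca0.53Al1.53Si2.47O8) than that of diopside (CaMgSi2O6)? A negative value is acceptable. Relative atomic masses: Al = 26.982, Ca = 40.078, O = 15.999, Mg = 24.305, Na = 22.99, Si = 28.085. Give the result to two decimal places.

M(Na0.47Ca0.53Al1.53Si2.47O8) = 270.691 g/mol, so wt% Si = 69.370/270.691 × 100 = 25.63%.
M(CaMgSi2O6) = 216.547 g/mol, so wt% Si = 56.170/216.547 × 100 = 25.94%.
25.63 − 25.94 = -0.31 pp.

-0.31 percentage points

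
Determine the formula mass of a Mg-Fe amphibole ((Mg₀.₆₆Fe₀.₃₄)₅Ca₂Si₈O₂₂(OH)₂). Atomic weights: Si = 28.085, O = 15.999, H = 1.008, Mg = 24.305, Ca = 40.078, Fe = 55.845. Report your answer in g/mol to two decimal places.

Mg: 3.30 × 24.305 = 80.2065
Fe: 1.70 × 55.845 = 94.9365
Ca: 2 × 40.078 = 80.1560
Si: 8 × 28.085 = 224.6800
O: 24 × 15.999 = 383.9760
H: 2 × 1.008 = 2.0160
Summing the contributions gives the formula mass.

865.97 g/mol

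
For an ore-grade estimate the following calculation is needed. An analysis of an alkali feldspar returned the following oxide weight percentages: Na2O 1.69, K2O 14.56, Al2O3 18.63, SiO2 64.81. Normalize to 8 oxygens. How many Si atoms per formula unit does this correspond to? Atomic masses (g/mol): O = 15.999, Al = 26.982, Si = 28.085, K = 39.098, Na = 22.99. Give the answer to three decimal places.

2.989 Si apfu

Na2O (M=61.979): mol = 0.02727; Na = 0.05454, O = 0.02727.
K2O (M=94.195): mol = 0.15457; K = 0.30914, O = 0.15457.
Al2O3 (M=101.961): mol = 0.18272; Al = 0.36544, O = 0.54816.
SiO2 (M=60.083): mol = 1.07867; Si = 1.07867, O = 2.15734.
ΣO = 2.88734; factor = 8/ΣO = 2.77072.
Si apfu = 1.07867 × 2.77072 = 2.989.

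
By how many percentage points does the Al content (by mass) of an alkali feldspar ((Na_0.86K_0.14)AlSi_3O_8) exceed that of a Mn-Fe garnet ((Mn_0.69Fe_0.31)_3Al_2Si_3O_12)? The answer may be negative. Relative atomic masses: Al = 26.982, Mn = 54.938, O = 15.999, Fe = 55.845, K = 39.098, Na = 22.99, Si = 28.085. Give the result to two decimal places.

-0.68 percentage points

M((Na_0.86K_0.14)AlSi_3O_8) = 264.474 g/mol, so wt% Al = 26.982/264.474 × 100 = 10.20%.
M((Mn_0.69Fe_0.31)_3Al_2Si_3O_12) = 495.865 g/mol, so wt% Al = 53.964/495.865 × 100 = 10.88%.
10.20 − 10.88 = -0.68 pp.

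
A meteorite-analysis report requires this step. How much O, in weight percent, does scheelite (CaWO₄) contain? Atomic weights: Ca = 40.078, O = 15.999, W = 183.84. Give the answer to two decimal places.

22.23 weight percent

M(CaWO₄) = 287.914 g/mol.
O contributes 4 × 15.999 = 63.996 g per mole.
63.996/287.914 = 0.2223 → 22.23%.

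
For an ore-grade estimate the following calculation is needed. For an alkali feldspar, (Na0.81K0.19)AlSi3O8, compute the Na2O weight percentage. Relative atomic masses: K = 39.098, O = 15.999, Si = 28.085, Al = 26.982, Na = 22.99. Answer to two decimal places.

Formula mass = 265.280 g/mol.
0.81 Na → 0.4050 mol Na2O per formula unit; M(Na2O) = 61.979, so Na2O mass = 25.101 g.
25.101/265.280 × 100 = 9.46 wt%.

9.46 wt%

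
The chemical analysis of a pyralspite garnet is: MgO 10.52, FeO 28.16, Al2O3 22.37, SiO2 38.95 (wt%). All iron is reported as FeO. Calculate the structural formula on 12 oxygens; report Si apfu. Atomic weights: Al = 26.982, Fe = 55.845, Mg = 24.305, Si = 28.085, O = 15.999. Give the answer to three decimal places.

2.983 Si apfu

10.52 wt% MgO ÷ 40.304 g/mol = 0.26102 mol, giving 0.26102 Mg and 0.26102 O.
28.16 wt% FeO ÷ 71.844 g/mol = 0.39196 mol, giving 0.39196 Fe and 0.39196 O.
22.37 wt% Al2O3 ÷ 101.961 g/mol = 0.21940 mol, giving 0.43880 Al and 0.65820 O.
38.95 wt% SiO2 ÷ 60.083 g/mol = 0.64827 mol, giving 0.64827 Si and 1.29654 O.
Oxygen sums to 2.60772; scaling by 12/2.60772 = 4.60172 puts the formula on 12 O.
Si: 0.64827 × 4.60172 = 2.983 atoms per formula unit.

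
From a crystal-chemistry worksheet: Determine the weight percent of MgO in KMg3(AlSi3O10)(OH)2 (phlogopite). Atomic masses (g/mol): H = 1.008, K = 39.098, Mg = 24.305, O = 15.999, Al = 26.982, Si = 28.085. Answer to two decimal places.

28.98 wt%

Formula mass = 417.254 g/mol.
3 Mg → 3.0000 mol MgO per formula unit; M(MgO) = 40.304, so MgO mass = 120.912 g.
120.912/417.254 × 100 = 28.98 wt%.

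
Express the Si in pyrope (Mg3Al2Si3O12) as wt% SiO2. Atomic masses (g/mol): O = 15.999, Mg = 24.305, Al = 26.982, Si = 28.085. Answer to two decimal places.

44.71 wt%

Formula mass = 403.122 g/mol.
3 Si → 3.0000 mol SiO2 per formula unit; M(SiO2) = 60.083, so SiO2 mass = 180.249 g.
180.249/403.122 × 100 = 44.71 wt%.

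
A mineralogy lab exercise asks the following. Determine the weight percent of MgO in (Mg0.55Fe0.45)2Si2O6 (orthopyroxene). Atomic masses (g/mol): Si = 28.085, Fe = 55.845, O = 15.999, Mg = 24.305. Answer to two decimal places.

Molar mass of (Mg0.55Fe0.45)2Si2O6 = 1.10*24.305 + 0.90*55.845 + 2*28.085 + 6*15.999 = 229.160 g/mol.
Each formula unit contains 1.10 Mg, equivalent to 1.10/1 = 1.1000 mol MgO.
M(MgO) = 1×24.305 + 1×15.999 = 40.304 g/mol.
Mass of MgO per formula unit = 1.1000 × 40.304 = 44.334 g.
MgO wt% = 44.334 / 229.160 × 100 = 19.35%.

19.35 wt%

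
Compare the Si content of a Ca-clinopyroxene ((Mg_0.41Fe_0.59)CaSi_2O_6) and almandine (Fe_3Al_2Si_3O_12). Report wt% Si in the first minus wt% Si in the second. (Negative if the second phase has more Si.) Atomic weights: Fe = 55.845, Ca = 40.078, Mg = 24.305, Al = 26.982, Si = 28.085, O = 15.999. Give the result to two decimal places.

6.96 percentage points

M((Mg_0.41Fe_0.59)CaSi_2O_6) = 235.156 g/mol, so wt% Si = 56.170/235.156 × 100 = 23.89%.
M(Fe_3Al_2Si_3O_12) = 497.742 g/mol, so wt% Si = 84.255/497.742 × 100 = 16.93%.
23.89 − 16.93 = 6.96 pp.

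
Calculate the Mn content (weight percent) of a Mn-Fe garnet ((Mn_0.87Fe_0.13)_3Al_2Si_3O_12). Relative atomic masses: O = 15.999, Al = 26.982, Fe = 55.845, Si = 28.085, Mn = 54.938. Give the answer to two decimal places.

28.95 weight percent

Formula mass = 2.61×54.938 + 0.39×55.845 + 2×26.982 + 3×28.085 + 12×15.999 = 495.375 g/mol, of which 143.388 g is Mn.
So Mn makes up 143.388/495.375 = 0.2895 of the mass, i.e. 28.95%.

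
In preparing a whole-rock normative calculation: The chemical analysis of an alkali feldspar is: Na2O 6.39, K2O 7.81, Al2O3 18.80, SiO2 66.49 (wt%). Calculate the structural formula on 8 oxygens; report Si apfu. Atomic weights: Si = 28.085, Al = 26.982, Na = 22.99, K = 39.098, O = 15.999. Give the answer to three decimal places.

6.39 wt% Na2O ÷ 61.979 g/mol = 0.10310 mol, giving 0.20620 Na and 0.10310 O.
7.81 wt% K2O ÷ 94.195 g/mol = 0.08291 mol, giving 0.16582 K and 0.08291 O.
18.80 wt% Al2O3 ÷ 101.961 g/mol = 0.18438 mol, giving 0.36876 Al and 0.55314 O.
66.49 wt% SiO2 ÷ 60.083 g/mol = 1.10664 mol, giving 1.10664 Si and 2.21328 O.
Oxygen sums to 2.95243; scaling by 8/2.95243 = 2.70963 puts the formula on 8 O.
Si: 1.10664 × 2.70963 = 2.999 atoms per formula unit.

2.999 Si apfu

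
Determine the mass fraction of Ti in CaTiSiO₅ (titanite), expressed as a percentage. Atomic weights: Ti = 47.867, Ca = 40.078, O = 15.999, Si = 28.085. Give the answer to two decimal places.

Formula mass = 1·40.078 + 1·47.867 + 1·28.085 + 5·15.999 = 196.025 g/mol, of which 47.867 g is Ti.
So Ti makes up 47.867/196.025 = 0.2442 of the mass, i.e. 24.42%.

24.42 weight percent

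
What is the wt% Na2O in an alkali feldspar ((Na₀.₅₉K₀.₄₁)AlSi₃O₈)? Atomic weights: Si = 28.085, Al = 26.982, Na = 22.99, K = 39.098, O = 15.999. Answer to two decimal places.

6.80 wt%

Formula mass = 268.823 g/mol.
0.59 Na → 0.2950 mol Na2O per formula unit; M(Na2O) = 61.979, so Na2O mass = 18.284 g.
18.284/268.823 × 100 = 6.80 wt%.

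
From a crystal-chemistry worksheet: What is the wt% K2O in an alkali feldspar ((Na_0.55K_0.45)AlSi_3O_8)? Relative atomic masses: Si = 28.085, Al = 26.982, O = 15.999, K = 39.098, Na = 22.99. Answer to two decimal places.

M((Na_0.55K_0.45)AlSi_3O_8) = 269.468 g/mol; M(K2O) = 94.195 g/mol.
Moles K2O per formula unit = 0.45 K ÷ 2 = 0.2250.
K2O fraction = (0.2250 × 94.195) / 269.468 = 21.194/269.468 = 0.0787.

7.87 wt%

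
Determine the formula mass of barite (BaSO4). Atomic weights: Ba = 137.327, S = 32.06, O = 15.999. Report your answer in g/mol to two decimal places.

The formula mass is the sum 1·137.327 + 1·32.06 + 4·15.999.

233.38 g/mol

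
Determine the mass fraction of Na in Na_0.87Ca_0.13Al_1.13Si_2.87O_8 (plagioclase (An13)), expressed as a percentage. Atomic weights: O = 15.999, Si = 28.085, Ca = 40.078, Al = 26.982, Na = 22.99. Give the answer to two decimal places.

Molar mass of Na_0.87Ca_0.13Al_1.13Si_2.87O_8: 0.87*22.99 + 0.13*40.078 + 1.13*26.982 + 2.87*28.085 + 8*15.999 = 264.297 g/mol.
Mass of Na per formula unit: 0.87 × 22.99 = 20.001 g.
Weight fraction Na = 20.001 / 264.297 = 0.0757.

7.57 wt%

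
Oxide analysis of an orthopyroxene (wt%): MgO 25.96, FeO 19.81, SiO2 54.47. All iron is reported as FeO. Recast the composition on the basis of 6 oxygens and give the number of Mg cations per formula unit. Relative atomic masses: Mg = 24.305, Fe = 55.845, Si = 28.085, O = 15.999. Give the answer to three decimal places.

1.414 Mg apfu

25.96 wt% MgO ÷ 40.304 g/mol = 0.64410 mol, giving 0.64410 Mg and 0.64410 O.
19.81 wt% FeO ÷ 71.844 g/mol = 0.27574 mol, giving 0.27574 Fe and 0.27574 O.
54.47 wt% SiO2 ÷ 60.083 g/mol = 0.90658 mol, giving 0.90658 Si and 1.81316 O.
Oxygen sums to 2.73300; scaling by 6/2.73300 = 2.19539 puts the formula on 6 O.
Mg: 0.64410 × 2.19539 = 1.414 atoms per formula unit.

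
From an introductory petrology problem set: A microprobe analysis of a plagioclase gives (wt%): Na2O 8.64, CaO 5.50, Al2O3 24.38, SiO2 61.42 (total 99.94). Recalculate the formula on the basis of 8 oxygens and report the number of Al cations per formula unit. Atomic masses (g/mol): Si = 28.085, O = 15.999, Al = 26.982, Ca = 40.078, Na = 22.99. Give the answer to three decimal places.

8.64 wt% Na2O ÷ 61.979 g/mol = 0.13940 mol, giving 0.27880 Na and 0.13940 O.
5.50 wt% CaO ÷ 56.077 g/mol = 0.09808 mol, giving 0.09808 Ca and 0.09808 O.
24.38 wt% Al2O3 ÷ 101.961 g/mol = 0.23911 mol, giving 0.47822 Al and 0.71733 O.
61.42 wt% SiO2 ÷ 60.083 g/mol = 1.02225 mol, giving 1.02225 Si and 2.04450 O.
Oxygen sums to 2.99931; scaling by 8/2.99931 = 2.66728 puts the formula on 8 O.
Al: 0.47822 × 2.66728 = 1.276 atoms per formula unit.

1.276 Al apfu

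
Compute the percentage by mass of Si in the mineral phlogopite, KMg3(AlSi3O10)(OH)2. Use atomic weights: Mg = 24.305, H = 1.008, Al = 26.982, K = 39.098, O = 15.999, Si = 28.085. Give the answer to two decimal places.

Molar mass of KMg3(AlSi3O10)(OH)2: 1*39.098 + 3*24.305 + 1*26.982 + 3*28.085 + 12*15.999 + 2*1.008 = 417.254 g/mol.
Mass of Si per formula unit: 3 × 28.085 = 84.255 g.
Weight fraction Si = 84.255 / 417.254 = 0.2019.

20.19 mass %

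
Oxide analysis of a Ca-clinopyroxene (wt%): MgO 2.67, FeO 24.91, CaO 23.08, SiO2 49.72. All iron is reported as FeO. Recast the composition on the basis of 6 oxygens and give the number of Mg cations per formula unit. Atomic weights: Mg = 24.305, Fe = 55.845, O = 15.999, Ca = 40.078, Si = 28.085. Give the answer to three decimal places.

0.160 Mg apfu

MgO (M=40.304): mol = 0.06625; Mg = 0.06625, O = 0.06625.
FeO (M=71.844): mol = 0.34672; Fe = 0.34672, O = 0.34672.
CaO (M=56.077): mol = 0.41158; Ca = 0.41158, O = 0.41158.
SiO2 (M=60.083): mol = 0.82752; Si = 0.82752, O = 1.65504.
ΣO = 2.47959; factor = 6/ΣO = 2.41975.
Mg apfu = 0.06625 × 2.41975 = 0.160.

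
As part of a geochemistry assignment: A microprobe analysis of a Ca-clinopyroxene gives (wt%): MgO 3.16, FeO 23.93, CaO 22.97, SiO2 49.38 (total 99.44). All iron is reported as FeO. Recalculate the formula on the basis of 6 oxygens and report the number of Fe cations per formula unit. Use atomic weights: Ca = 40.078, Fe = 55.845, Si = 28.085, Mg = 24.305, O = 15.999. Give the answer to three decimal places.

MgO: 3.16/40.304 = 0.07840 mol → 0.07840 mol Mg, 0.07840 mol O.
FeO: 23.93/71.844 = 0.33308 mol → 0.33308 mol Fe, 0.33308 mol O.
CaO: 22.97/56.077 = 0.40962 mol → 0.40962 mol Ca, 0.40962 mol O.
SiO2: 49.38/60.083 = 0.82186 mol → 0.82186 mol Si, 1.64372 mol O.
Total oxygen = 2.46482 mol. Normalization factor = 6/2.46482 = 2.43425.
Fe per 6 O = 0.33308 × 2.43425 = 0.811.

0.811 Fe apfu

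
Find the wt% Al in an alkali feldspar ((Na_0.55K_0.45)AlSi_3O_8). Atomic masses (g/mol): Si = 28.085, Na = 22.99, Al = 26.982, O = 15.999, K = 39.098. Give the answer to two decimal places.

10.01 weight percent

Formula mass = 0.55*22.99 + 0.45*39.098 + 1*26.982 + 3*28.085 + 8*15.999 = 269.468 g/mol, of which 26.982 g is Al.
So Al makes up 26.982/269.468 = 0.1001 of the mass, i.e. 10.01%.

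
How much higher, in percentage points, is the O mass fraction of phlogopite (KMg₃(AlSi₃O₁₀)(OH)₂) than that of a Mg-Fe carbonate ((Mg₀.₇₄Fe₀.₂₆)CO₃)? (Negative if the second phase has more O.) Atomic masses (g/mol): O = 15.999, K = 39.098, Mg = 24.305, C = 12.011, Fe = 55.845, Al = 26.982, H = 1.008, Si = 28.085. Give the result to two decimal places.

-5.87 percentage points

O in KMg₃(AlSi₃O₁₀)(OH)₂: molar mass 417.254 g/mol; 12×15.999 = 191.988 g → 46.01 wt%.
O in (Mg₀.₇₄Fe₀.₂₆)CO₃: molar mass 92.513 g/mol; 3×15.999 = 47.997 g → 51.88 wt%.
Difference = 46.01 − 51.88 = -5.87 percentage points.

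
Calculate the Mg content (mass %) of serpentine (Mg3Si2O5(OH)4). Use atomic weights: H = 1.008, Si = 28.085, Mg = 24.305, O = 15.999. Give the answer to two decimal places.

Molar mass of Mg3Si2O5(OH)4: 3*24.305 + 2*28.085 + 9*15.999 + 4*1.008 = 277.108 g/mol.
Mass of Mg per formula unit: 3 × 24.305 = 72.915 g.
Weight fraction Mg = 72.915 / 277.108 = 0.2631.

26.31 mass %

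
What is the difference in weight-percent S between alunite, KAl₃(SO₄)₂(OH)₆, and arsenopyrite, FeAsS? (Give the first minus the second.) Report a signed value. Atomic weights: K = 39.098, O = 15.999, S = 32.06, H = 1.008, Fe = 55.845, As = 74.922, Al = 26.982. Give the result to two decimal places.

S in KAl₃(SO₄)₂(OH)₆: molar mass 414.198 g/mol; 2×32.06 = 64.120 g → 15.48 wt%.
S in FeAsS: molar mass 162.827 g/mol; 1×32.06 = 32.060 g → 19.69 wt%.
Difference = 15.48 − 19.69 = -4.21 percentage points.

-4.21 percentage points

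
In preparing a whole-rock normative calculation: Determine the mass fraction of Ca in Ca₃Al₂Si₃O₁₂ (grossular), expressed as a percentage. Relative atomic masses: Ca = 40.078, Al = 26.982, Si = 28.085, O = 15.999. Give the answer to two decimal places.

26.69 mass %

M(Ca₃Al₂Si₃O₁₂) = 450.441 g/mol.
Ca contributes 3 × 40.078 = 120.234 g per mole.
120.234/450.441 = 0.2669 → 26.69%.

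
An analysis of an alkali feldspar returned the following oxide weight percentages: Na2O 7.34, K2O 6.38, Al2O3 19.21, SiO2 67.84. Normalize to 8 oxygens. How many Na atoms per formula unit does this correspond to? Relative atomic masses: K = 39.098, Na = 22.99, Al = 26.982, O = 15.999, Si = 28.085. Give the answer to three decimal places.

7.34 wt% Na2O ÷ 61.979 g/mol = 0.11843 mol, giving 0.23686 Na and 0.11843 O.
6.38 wt% K2O ÷ 94.195 g/mol = 0.06773 mol, giving 0.13546 K and 0.06773 O.
19.21 wt% Al2O3 ÷ 101.961 g/mol = 0.18841 mol, giving 0.37682 Al and 0.56523 O.
67.84 wt% SiO2 ÷ 60.083 g/mol = 1.12910 mol, giving 1.12910 Si and 2.25820 O.
Oxygen sums to 3.00959; scaling by 8/3.00959 = 2.65817 puts the formula on 8 O.
Na: 0.23686 × 2.65817 = 0.630 atoms per formula unit.

0.630 Na apfu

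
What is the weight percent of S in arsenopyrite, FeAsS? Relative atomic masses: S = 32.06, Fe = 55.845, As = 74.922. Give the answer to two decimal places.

19.69 wt%

Formula mass = 1×55.845 + 1×74.922 + 1×32.06 = 162.827 g/mol, of which 32.060 g is S.
So S makes up 32.060/162.827 = 0.1969 of the mass, i.e. 19.69%.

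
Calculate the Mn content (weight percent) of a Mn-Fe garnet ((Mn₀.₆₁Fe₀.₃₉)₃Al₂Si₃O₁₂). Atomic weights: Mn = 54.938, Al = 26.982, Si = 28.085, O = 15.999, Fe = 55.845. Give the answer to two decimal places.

M((Mn₀.₆₁Fe₀.₃₉)₃Al₂Si₃O₁₂) = 496.082 g/mol.
Mn contributes 1.83 × 54.938 = 100.537 g per mole.
100.537/496.082 = 0.2027 → 20.27%.

20.27 weight percent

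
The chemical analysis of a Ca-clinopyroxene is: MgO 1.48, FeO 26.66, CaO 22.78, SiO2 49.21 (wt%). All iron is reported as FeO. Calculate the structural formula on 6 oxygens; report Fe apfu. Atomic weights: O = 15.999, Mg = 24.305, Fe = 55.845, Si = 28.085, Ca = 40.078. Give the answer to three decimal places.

MgO: 1.48/40.304 = 0.03672 mol → 0.03672 mol Mg, 0.03672 mol O.
FeO: 26.66/71.844 = 0.37108 mol → 0.37108 mol Fe, 0.37108 mol O.
CaO: 22.78/56.077 = 0.40623 mol → 0.40623 mol Ca, 0.40623 mol O.
SiO2: 49.21/60.083 = 0.81903 mol → 0.81903 mol Si, 1.63806 mol O.
Total oxygen = 2.45209 mol. Normalization factor = 6/2.45209 = 2.44689.
Fe per 6 O = 0.37108 × 2.44689 = 0.908.

0.908 Fe apfu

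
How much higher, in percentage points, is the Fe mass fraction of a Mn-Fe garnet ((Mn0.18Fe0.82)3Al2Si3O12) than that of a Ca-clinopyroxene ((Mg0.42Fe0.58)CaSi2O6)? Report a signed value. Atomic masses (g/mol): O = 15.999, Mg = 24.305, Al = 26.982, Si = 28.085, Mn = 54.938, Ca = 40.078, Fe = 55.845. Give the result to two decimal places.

13.84 percentage points

M((Mn0.18Fe0.82)3Al2Si3O12) = 497.252 g/mol, so wt% Fe = 137.379/497.252 × 100 = 27.63%.
M((Mg0.42Fe0.58)CaSi2O6) = 234.840 g/mol, so wt% Fe = 32.390/234.840 × 100 = 13.79%.
27.63 − 13.79 = 13.84 pp.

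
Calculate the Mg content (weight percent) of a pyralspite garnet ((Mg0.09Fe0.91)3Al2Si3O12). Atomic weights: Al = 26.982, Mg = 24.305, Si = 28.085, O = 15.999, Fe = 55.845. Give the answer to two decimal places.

1.34 weight percent

Molar mass of (Mg0.09Fe0.91)3Al2Si3O12: 0.27×24.305 + 2.73×55.845 + 2×26.982 + 3×28.085 + 12×15.999 = 489.226 g/mol.
Mass of Mg per formula unit: 0.27 × 24.305 = 6.562 g.
Weight fraction Mg = 6.562 / 489.226 = 0.0134.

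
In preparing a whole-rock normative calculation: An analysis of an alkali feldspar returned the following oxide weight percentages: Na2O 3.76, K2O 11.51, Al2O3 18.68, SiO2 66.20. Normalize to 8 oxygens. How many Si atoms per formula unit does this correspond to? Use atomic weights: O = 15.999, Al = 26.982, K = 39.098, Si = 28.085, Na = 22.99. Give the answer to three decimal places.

Na2O: 3.76/61.979 = 0.06067 mol → 0.12134 mol Na, 0.06067 mol O.
K2O: 11.51/94.195 = 0.12219 mol → 0.24438 mol K, 0.12219 mol O.
Al2O3: 18.68/101.961 = 0.18321 mol → 0.36642 mol Al, 0.54963 mol O.
SiO2: 66.20/60.083 = 1.10181 mol → 1.10181 mol Si, 2.20362 mol O.
Total oxygen = 2.93611 mol. Normalization factor = 8/2.93611 = 2.72469.
Si per 8 O = 1.10181 × 2.72469 = 3.002.

3.002 Si apfu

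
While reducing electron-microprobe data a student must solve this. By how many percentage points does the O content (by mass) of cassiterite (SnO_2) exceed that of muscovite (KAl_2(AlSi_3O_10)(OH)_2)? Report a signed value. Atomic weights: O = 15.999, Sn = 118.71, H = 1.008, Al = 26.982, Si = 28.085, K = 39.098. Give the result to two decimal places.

-26.97 percentage points

M(SnO_2) = 150.708 g/mol, so wt% O = 31.998/150.708 × 100 = 21.23%.
M(KAl_2(AlSi_3O_10)(OH)_2) = 398.303 g/mol, so wt% O = 191.988/398.303 × 100 = 48.20%.
21.23 − 48.20 = -26.97 pp.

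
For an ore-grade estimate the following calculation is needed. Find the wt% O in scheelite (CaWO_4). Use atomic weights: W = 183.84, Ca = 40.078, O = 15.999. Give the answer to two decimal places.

22.23 wt%

Formula mass = 1*40.078 + 1*183.84 + 4*15.999 = 287.914 g/mol, of which 63.996 g is O.
So O makes up 63.996/287.914 = 0.2223 of the mass, i.e. 22.23%.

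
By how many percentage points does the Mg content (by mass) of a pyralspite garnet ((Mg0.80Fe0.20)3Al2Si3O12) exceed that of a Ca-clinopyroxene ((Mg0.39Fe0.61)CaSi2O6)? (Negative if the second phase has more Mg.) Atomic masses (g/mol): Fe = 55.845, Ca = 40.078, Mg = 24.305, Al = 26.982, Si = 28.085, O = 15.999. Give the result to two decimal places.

First mineral: 58.332 g Mg in 422.046 g formula = 13.82 wt% Mg.
Second mineral: 9.479 g Mg in 235.786 g formula = 4.02 wt% Mg.
13.82% − 4.02% gives a difference of 9.80 percentage points.

9.80 percentage points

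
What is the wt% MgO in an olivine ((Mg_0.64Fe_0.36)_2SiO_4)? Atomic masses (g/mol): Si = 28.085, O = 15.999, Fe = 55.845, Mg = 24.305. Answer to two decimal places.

31.57 wt%

M((Mg_0.64Fe_0.36)_2SiO_4) = 163.400 g/mol; M(MgO) = 40.304 g/mol.
Moles MgO per formula unit = 1.28 Mg ÷ 1 = 1.2800.
MgO fraction = (1.2800 × 40.304) / 163.400 = 51.589/163.400 = 0.3157.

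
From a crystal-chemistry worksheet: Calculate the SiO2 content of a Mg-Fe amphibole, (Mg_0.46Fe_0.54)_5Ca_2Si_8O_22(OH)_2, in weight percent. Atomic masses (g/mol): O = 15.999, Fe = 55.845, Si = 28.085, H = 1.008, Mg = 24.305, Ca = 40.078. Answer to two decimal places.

Molar mass of (Mg_0.46Fe_0.54)_5Ca_2Si_8O_22(OH)_2 = 2.30·24.305 + 2.70·55.845 + 2·40.078 + 8·28.085 + 24·15.999 + 2·1.008 = 897.511 g/mol.
Each formula unit contains 8 Si, equivalent to 8/1 = 8.0000 mol SiO2.
M(SiO2) = 1×28.085 + 2×15.999 = 60.083 g/mol.
Mass of SiO2 per formula unit = 8.0000 × 60.083 = 480.664 g.
SiO2 wt% = 480.664 / 897.511 × 100 = 53.56%.

53.56 wt%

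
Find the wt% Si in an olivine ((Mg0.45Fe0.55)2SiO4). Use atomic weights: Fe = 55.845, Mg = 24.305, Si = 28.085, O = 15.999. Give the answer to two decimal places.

16.01 wt%

Formula mass = 0.90*24.305 + 1.10*55.845 + 1*28.085 + 4*15.999 = 175.385 g/mol, of which 28.085 g is Si.
So Si makes up 28.085/175.385 = 0.1601 of the mass, i.e. 16.01%.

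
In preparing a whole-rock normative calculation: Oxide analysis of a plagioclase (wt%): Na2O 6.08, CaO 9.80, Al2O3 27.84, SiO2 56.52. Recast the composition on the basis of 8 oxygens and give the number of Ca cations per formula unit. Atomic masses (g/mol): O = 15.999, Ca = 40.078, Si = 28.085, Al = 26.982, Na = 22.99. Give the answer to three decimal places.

0.470 Ca apfu

Na2O (M=61.979): mol = 0.09810; Na = 0.19620, O = 0.09810.
CaO (M=56.077): mol = 0.17476; Ca = 0.17476, O = 0.17476.
Al2O3 (M=101.961): mol = 0.27305; Al = 0.54610, O = 0.81915.
SiO2 (M=60.083): mol = 0.94070; Si = 0.94070, O = 1.88140.
ΣO = 2.97341; factor = 8/ΣO = 2.69051.
Ca apfu = 0.17476 × 2.69051 = 0.470.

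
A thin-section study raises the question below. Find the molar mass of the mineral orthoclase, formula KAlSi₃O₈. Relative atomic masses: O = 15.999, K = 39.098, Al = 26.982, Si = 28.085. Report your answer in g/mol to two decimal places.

M = 1*39.098 + 1*26.982 + 3*28.085 + 8*15.999

278.33 g/mol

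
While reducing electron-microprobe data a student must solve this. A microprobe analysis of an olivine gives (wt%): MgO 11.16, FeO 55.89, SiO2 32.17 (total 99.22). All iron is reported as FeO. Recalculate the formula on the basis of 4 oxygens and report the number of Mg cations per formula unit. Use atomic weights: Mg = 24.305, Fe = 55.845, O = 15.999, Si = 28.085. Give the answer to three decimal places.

11.16 wt% MgO ÷ 40.304 g/mol = 0.27690 mol, giving 0.27690 Mg and 0.27690 O.
55.89 wt% FeO ÷ 71.844 g/mol = 0.77794 mol, giving 0.77794 Fe and 0.77794 O.
32.17 wt% SiO2 ÷ 60.083 g/mol = 0.53543 mol, giving 0.53543 Si and 1.07086 O.
Oxygen sums to 2.12570; scaling by 4/2.12570 = 1.88173 puts the formula on 4 O.
Mg: 0.27690 × 1.88173 = 0.521 atoms per formula unit.

0.521 Mg apfu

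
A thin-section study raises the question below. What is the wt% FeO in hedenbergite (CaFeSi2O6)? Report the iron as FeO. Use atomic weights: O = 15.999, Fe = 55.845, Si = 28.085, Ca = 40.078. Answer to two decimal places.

28.96 wt%

M(CaFeSi2O6) = 248.087 g/mol; M(FeO) = 71.844 g/mol.
Moles FeO per formula unit = 1 Fe ÷ 1 = 1.0000.
FeO fraction = (1.0000 × 71.844) / 248.087 = 71.844/248.087 = 0.2896.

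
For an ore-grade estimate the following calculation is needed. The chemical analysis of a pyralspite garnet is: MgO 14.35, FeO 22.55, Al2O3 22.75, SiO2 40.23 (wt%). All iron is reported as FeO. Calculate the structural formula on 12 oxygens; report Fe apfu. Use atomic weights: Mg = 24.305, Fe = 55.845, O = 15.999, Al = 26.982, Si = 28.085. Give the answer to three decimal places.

MgO (M=40.304): mol = 0.35604; Mg = 0.35604, O = 0.35604.
FeO (M=71.844): mol = 0.31387; Fe = 0.31387, O = 0.31387.
Al2O3 (M=101.961): mol = 0.22312; Al = 0.44624, O = 0.66936.
SiO2 (M=60.083): mol = 0.66957; Si = 0.66957, O = 1.33914.
ΣO = 2.67841; factor = 12/ΣO = 4.48027.
Fe apfu = 0.31387 × 4.48027 = 1.406.

1.406 Fe apfu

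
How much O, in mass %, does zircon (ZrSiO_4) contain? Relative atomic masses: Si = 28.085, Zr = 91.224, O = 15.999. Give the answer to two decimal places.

Formula mass = 1×91.224 + 1×28.085 + 4×15.999 = 183.305 g/mol, of which 63.996 g is O.
So O makes up 63.996/183.305 = 0.3491 of the mass, i.e. 34.91%.

34.91 mass %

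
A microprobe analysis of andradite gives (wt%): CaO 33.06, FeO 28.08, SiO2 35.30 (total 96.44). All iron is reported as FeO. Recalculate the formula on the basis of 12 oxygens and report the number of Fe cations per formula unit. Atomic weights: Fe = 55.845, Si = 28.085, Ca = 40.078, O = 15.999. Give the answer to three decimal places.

CaO (M=56.077): mol = 0.58955; Ca = 0.58955, O = 0.58955.
FeO (M=71.844): mol = 0.39085; Fe = 0.39085, O = 0.39085.
SiO2 (M=60.083): mol = 0.58752; Si = 0.58752, O = 1.17504.
ΣO = 2.15544; factor = 12/ΣO = 5.56731.
Fe apfu = 0.39085 × 5.56731 = 2.176.

2.176 Fe apfu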